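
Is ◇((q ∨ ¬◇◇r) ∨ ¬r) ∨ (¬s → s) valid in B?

No, not valid

Tableau for the negation ¬(◇((q ∨ ¬◇◇r) ∨ ¬r) ∨ (¬s → s)):
1. ¬(◇((q ∨ ¬◇◇r) ∨ ¬r) ∨ (¬s → s)), w0
2. ¬◇((q ∨ ¬◇◇r) ∨ ¬r), w0
3. ¬(¬s → s), w0
4. ¬s, w0
5. ¬((q ∨ ¬◇◇r) ∨ ¬r), w0
6. ¬(q ∨ ¬◇◇r), w0
7. r, w0
8. ¬q, w0
9. ◇◇r, w0
10. ◇r, w1
11. ¬((q ∨ ¬◇◇r) ∨ ¬r), w1
12. ¬(q ∨ ¬◇◇r), w1
13. r, w1
14. ¬q, w1
15. ◇◇r, w1
16. r, w2
17. ◇r, w3
18. r, w4
Accessibility: w0Rw0, w0Rw1, w1Rw0, w1Rw1, w1Rw2, w1Rw3, w2Rw1, w2Rw2, w3Rw1, w3Rw3, w3Rw4, w4Rw3, w4Rw4
The negation has an open branch (countermodel exists).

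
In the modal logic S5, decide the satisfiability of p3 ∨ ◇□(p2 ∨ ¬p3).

1. p3 ∨ ◇□(p2 ∨ ¬p3), w0
2. ◇□(p2 ∨ ¬p3), w0
3. □(p2 ∨ ¬p3), w1
4. p2 ∨ ¬p3, w0
5. p2 ∨ ¬p3, w1
6. ¬p3, w0
7. ¬p3, w1
Accessibility: w0Rw0, w0Rw1, w1Rw0, w1Rw1

Satisfiable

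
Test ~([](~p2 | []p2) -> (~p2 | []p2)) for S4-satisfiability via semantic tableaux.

No, unsatisfiable

1. ~([](~p2 | []p2) -> (~p2 | []p2)), u
2. [](~p2 | []p2), u   [~->-rule on 1]
3. ~(~p2 | []p2), u   [~->-rule on 1]
4. p2, u   [~|-rule on 3]
5. ~[]p2, u   [~|-rule on 3]
6. ~p2 | []p2, u   [[]-rule on 2 via uRu]
7. []p2, u   [|-rule on 6 (branches; this branch)]
8. ~p2, v   [~[]-rule on 5: fresh world v, uRv]
9. ~p2 | []p2, v   [[]-rule on 2 via uRv]
10. p2, v   [[]-rule on 7 via uRv]
Accessibility: uRu, uRv, vRv
Branch closes: p2 and ~p2 both at v.
Every branch closes; the branch above is one of them.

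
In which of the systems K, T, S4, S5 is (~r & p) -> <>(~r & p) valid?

K-tableau for the negation ~((~r & p) -> <>(~r & p)):
1. ~((~r & p) -> <>(~r & p)), u
2. ~r & p, u   [~->-rule on 1]
3. ~<>(~r & p), u   [~->-rule on 1]
4. ~r, u   [&-rule on 2]
5. p, u   [&-rule on 2]
Complete open branch: countermodel on a K-frame, so not valid in K.
T-tableau for the negation ~((~r & p) -> <>(~r & p)):
1. ~((~r & p) -> <>(~r & p)), u
2. ~r & p, u   [~->-rule on 1]
3. ~<>(~r & p), u   [~->-rule on 1]
4. ~r, u   [&-rule on 2]
5. p, u   [&-rule on 2]
6. ~(~r & p), u   [~<>-rule on 3 via uRu]
7. ~p, u   [~&-rule on 6 (branches; this branch)]
Accessibility: uRu
Branch closes: p and ~p both at u.
Every branch closes (one shown): valid in T, hence also in S4, S5 (every theorem of T is a theorem of S4 and S5).

T, S4, S5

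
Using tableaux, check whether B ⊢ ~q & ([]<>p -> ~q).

Tableau for the negation ~(~q & ([]<>p -> ~q)):
1. ~(~q & ([]<>p -> ~q)), u
2. ~([]<>p -> ~q), u
3. []<>p, u
4. q, u
5. <>p, u
6. p, v
7. <>p, v
8. p, w
Accessibility: uRu, uRv, vRu, vRv, vRw, wRv, wRw
The negation has an open branch (countermodel exists).

No, not valid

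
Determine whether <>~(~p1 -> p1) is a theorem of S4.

No, not valid

Tableau for the negation ~<>~(~p1 -> p1):
1. ~<>~(~p1 -> p1), w0
2. ~p1 -> p1, w0   [~<>-rule on 1 via w0Rw0]
3. p1, w0   [->-rule on 2 (branches; this branch)]
Accessibility: w0Rw0
The negation has an open branch (countermodel exists).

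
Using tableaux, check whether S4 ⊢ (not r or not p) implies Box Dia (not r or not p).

Not valid

Tableau for the negation not ((not r or not p) implies Box Dia (not r or not p)):
1. not ((not r or not p) implies Box Dia (not r or not p)), w0
2. not r or not p, w0
3. not Box Dia (not r or not p), w0
4. not p, w0
5. not Dia (not r or not p), w1
6. not (not r or not p), w1
7. r, w1
8. p, w1
Accessibility: w0Rw0, w0Rw1, w1Rw1
The negation has an open branch (countermodel exists).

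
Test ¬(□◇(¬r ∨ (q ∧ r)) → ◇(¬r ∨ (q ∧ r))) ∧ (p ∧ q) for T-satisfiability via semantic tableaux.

No, unsatisfiable

1. ¬(□◇(¬r ∨ (q ∧ r)) → ◇(¬r ∨ (q ∧ r))) ∧ (p ∧ q), 0
2. ¬(□◇(¬r ∨ (q ∧ r)) → ◇(¬r ∨ (q ∧ r))), 0
3. p ∧ q, 0
4. □◇(¬r ∨ (q ∧ r)), 0
5. ¬◇(¬r ∨ (q ∧ r)), 0
6. p, 0
7. q, 0
8. ◇(¬r ∨ (q ∧ r)), 0
9. ¬(¬r ∨ (q ∧ r)), 0
10. r, 0
11. ¬(q ∧ r), 0
12. ¬r, 0
Accessibility: 0R0
Branch closes: r and ¬r both at 0.
Every branch closes; the branch above is one of them.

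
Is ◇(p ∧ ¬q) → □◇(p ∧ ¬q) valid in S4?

Tableau for the negation ¬(◇(p ∧ ¬q) → □◇(p ∧ ¬q)):
1. ¬(◇(p ∧ ¬q) → □◇(p ∧ ¬q)), w0
2. ◇(p ∧ ¬q), w0   [¬→-rule on 1]
3. ¬□◇(p ∧ ¬q), w0   [¬→-rule on 1]
4. p ∧ ¬q, w1   [◇-rule on 2: fresh world w1, w0Rw1]
5. p, w1   [∧-rule on 4]
6. ¬q, w1   [∧-rule on 4]
7. ¬◇(p ∧ ¬q), w2   [¬□-rule on 3: fresh world w2, w0Rw2]
8. ¬(p ∧ ¬q), w2   [¬◇-rule on 7 via w2Rw2]
9. q, w2   [¬∧-rule on 8 (branches; this branch)]
Accessibility: w0Rw0, w0Rw1, w0Rw2, w1Rw1, w2Rw2
The negation has an open branch (countermodel exists).

Invalid (countermodel exists)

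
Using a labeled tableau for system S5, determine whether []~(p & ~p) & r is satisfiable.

1. []~(p & ~p) & r, w0
2. []~(p & ~p), w0
3. r, w0
4. ~(p & ~p), w0
5. p, w0
Accessibility: w0Rw0

Yes, satisfiable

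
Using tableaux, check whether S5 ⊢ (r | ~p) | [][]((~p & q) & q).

Invalid (countermodel exists)

Tableau for the negation ~((r | ~p) | [][]((~p & q) & q)):
1. ~((r | ~p) | [][]((~p & q) & q)), u
2. ~(r | ~p), u
3. ~[][]((~p & q) & q), u
4. ~r, u
5. p, u
6. ~[]((~p & q) & q), v
7. ~((~p & q) & q), w
8. ~q, w
Accessibility: uRu, uRv, uRw, vRu, vRv, vRw, wRu, wRv, wRw
The negation has an open branch (countermodel exists).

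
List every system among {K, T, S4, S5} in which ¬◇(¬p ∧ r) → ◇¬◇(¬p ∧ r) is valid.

T, S4, S5

K-tableau for the negation ¬(¬◇(¬p ∧ r) → ◇¬◇(¬p ∧ r)):
1. ¬(¬◇(¬p ∧ r) → ◇¬◇(¬p ∧ r)), u
2. ¬◇(¬p ∧ r), u
3. ¬◇¬◇(¬p ∧ r), u
Complete open branch: countermodel on a K-frame, so not valid in K.
T-tableau for the negation ¬(¬◇(¬p ∧ r) → ◇¬◇(¬p ∧ r)):
1. ¬(¬◇(¬p ∧ r) → ◇¬◇(¬p ∧ r)), u
2. ¬◇(¬p ∧ r), u
3. ¬◇¬◇(¬p ∧ r), u
4. ¬(¬p ∧ r), u
5. ◇(¬p ∧ r), u
6. ¬r, u
7. ¬p ∧ r, v
8. ¬p, v
9. r, v
10. ¬(¬p ∧ r), v
11. ◇(¬p ∧ r), v
12. ¬r, v
Accessibility: uRu, uRv, vRv
Branch closes: r and ¬r both at v.
Every branch closes (one shown): valid in T, hence also in S4, S5 (every theorem of T is a theorem of S4 and S5).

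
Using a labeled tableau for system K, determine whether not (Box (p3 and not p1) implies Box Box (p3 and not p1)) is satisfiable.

1. not (Box (p3 and not p1) implies Box Box (p3 and not p1)), 0
2. Box (p3 and not p1), 0
3. not Box Box (p3 and not p1), 0
4. not Box (p3 and not p1), 1
5. p3 and not p1, 1
6. p3, 1
7. not p1, 1
8. not (p3 and not p1), 2
9. p1, 2
Accessibility: 0R1, 1R2

Satisfiable (open branch found)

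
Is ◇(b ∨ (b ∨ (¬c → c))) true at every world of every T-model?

Tableau for the negation ¬◇(b ∨ (b ∨ (¬c → c))):
1. ¬◇(b ∨ (b ∨ (¬c → c))), 0
2. ¬(b ∨ (b ∨ (¬c → c))), 0   [¬◇-rule on 1 via 0R0]
3. ¬b, 0   [¬∨-rule on 2]
4. ¬(b ∨ (¬c → c)), 0   [¬∨-rule on 2]
5. ¬(¬c → c), 0   [¬∨-rule on 4]
6. ¬c, 0   [¬→-rule on 5]
Accessibility: 0R0
The negation has an open branch (countermodel exists).

No, not valid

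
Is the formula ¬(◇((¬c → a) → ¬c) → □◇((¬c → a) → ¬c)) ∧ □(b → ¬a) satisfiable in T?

Satisfiable

1. ¬(◇((¬c → a) → ¬c) → □◇((¬c → a) → ¬c)) ∧ □(b → ¬a), u
2. ¬(◇((¬c → a) → ¬c) → □◇((¬c → a) → ¬c)), u   [∧-rule on 1]
3. □(b → ¬a), u   [∧-rule on 1]
4. ◇((¬c → a) → ¬c), u   [¬→-rule on 2]
5. ¬□◇((¬c → a) → ¬c), u   [¬→-rule on 2]
6. b → ¬a, u   [□-rule on 3 via uRu]
7. ¬a, u   [→-rule on 6 (branches; this branch)]
8. (¬c → a) → ¬c, v   [◇-rule on 4: fresh world v, uRv]
9. b → ¬a, v   [□-rule on 3 via uRv]
10. ¬c, v   [→-rule on 8 (branches; this branch)]
11. ¬a, v   [→-rule on 9 (branches; this branch)]
12. ¬◇((¬c → a) → ¬c), w   [¬□-rule on 5: fresh world w, uRw]
13. b → ¬a, w   [□-rule on 3 via uRw]
14. ¬((¬c → a) → ¬c), w   [¬◇-rule on 12 via wRw]
15. ¬c → a, w   [¬→-rule on 14]
16. c, w   [¬→-rule on 14]
17. ¬a, w   [→-rule on 13 (branches; this branch)]
Accessibility: uRu, uRv, uRw, vRv, wRw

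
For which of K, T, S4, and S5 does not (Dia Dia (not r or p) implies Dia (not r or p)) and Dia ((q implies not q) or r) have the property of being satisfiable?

K, T

S4-tableau for the formula:
1. not (Dia Dia (not r or p) implies Dia (not r or p)) and Dia ((q implies not q) or r), 0
2. not (Dia Dia (not r or p) implies Dia (not r or p)), 0
3. Dia ((q implies not q) or r), 0
4. Dia Dia (not r or p), 0
5. not Dia (not r or p), 0
6. not (not r or p), 0
7. r, 0
8. not p, 0
9. (q implies not q) or r, 1
10. not (not r or p), 1
11. r, 1
12. not p, 1
13. q implies not q, 1
14. not q, 1
15. Dia (not r or p), 2
16. not (not r or p), 2
17. r, 2
18. not p, 2
19. not r or p, 3
20. not (not r or p), 3
21. r, 3
22. not p, 3
23. p, 3
Accessibility: 0R0, 0R1, 0R2, 0R3, 1R1, 2R2, 2R3, 3R3
Branch closes: p and not p both at 3.
Every branch closes (one shown): unsatisfiable in S4, hence also in S5 (every S5-frame is an S4-frame).
T-tableau for the formula:
1. not (Dia Dia (not r or p) implies Dia (not r or p)) and Dia ((q implies not q) or r), 0
2. not (Dia Dia (not r or p) implies Dia (not r or p)), 0
3. Dia ((q implies not q) or r), 0
4. Dia Dia (not r or p), 0
5. not Dia (not r or p), 0
6. not (not r or p), 0
7. r, 0
8. not p, 0
9. (q implies not q) or r, 1
10. not (not r or p), 1
11. r, 1
12. not p, 1
13. Dia (not r or p), 2
14. not (not r or p), 2
15. r, 2
16. not p, 2
17. not r or p, 3
18. p, 3
Accessibility: 0R0, 0R1, 0R2, 1R1, 2R2, 2R3, 3R3
Complete open branch: satisfiable in T, hence also in K (this T-model is also a K-model).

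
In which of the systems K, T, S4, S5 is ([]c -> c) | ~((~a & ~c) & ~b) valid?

K-tableau for the negation ~(([]c -> c) | ~((~a & ~c) & ~b)):
1. ~(([]c -> c) | ~((~a & ~c) & ~b)), 0
2. ~([]c -> c), 0   [~|-rule on 1]
3. (~a & ~c) & ~b, 0   [~|-rule on 1]
4. []c, 0   [~->-rule on 2]
5. ~c, 0   [~->-rule on 2]
6. ~a & ~c, 0   [&-rule on 3]
7. ~b, 0   [&-rule on 3]
8. ~a, 0   [&-rule on 6]
Complete open branch: countermodel on a K-frame, so not valid in K.
T-tableau for the negation ~(([]c -> c) | ~((~a & ~c) & ~b)):
1. ~(([]c -> c) | ~((~a & ~c) & ~b)), 0
2. ~([]c -> c), 0   [~|-rule on 1]
3. (~a & ~c) & ~b, 0   [~|-rule on 1]
4. []c, 0   [~->-rule on 2]
5. ~c, 0   [~->-rule on 2]
6. ~a & ~c, 0   [&-rule on 3]
7. ~b, 0   [&-rule on 3]
8. ~a, 0   [&-rule on 6]
9. c, 0   [[]-rule on 4 via 0R0]
Accessibility: 0R0
Branch closes: c and ~c both at 0.
Every branch closes (one shown): valid in T, hence also in S4, S5 (every theorem of T is a theorem of S4 and S5).

T, S4, S5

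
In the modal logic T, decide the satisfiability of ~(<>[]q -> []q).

1. ~(<>[]q -> []q), 0
2. <>[]q, 0
3. ~[]q, 0
4. []q, 1
5. q, 1
6. ~q, 2
Accessibility: 0R0, 0R1, 0R2, 1R1, 2R2

Yes, satisfiable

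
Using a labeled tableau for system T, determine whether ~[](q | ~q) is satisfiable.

1. ~[](q | ~q), u
2. ~(q | ~q), v
3. ~q, v
4. q, v
Accessibility: uRu, uRv, vRv
Branch closes: q and ~q both at v.
Every branch closes; the branch above is one of them.

Unsatisfiable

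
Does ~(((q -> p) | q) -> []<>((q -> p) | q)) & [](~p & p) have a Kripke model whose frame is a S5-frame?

No, unsatisfiable

1. ~(((q -> p) | q) -> []<>((q -> p) | q)) & [](~p & p), u
2. ~(((q -> p) | q) -> []<>((q -> p) | q)), u   [&-rule on 1]
3. [](~p & p), u   [&-rule on 1]
4. (q -> p) | q, u   [~->-rule on 2]
5. ~[]<>((q -> p) | q), u   [~->-rule on 2]
6. ~p & p, u   [[]-rule on 3 via uRu]
7. ~p, u   [&-rule on 6]
8. p, u   [&-rule on 6]
Accessibility: uRu
Branch closes: p and ~p both at u.
All branches of the tableau close; one closing branch shown above.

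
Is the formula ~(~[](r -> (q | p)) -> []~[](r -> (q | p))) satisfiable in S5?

Unsatisfiable (every branch closes)

1. ~(~[](r -> (q | p)) -> []~[](r -> (q | p))), u
2. ~[](r -> (q | p)), u   [~->-rule on 1]
3. ~[]~[](r -> (q | p)), u   [~->-rule on 1]
4. ~(r -> (q | p)), v   [~[]-rule on 2: fresh world v, uRv]
5. r, v   [~->-rule on 4]
6. ~(q | p), v   [~->-rule on 4]
7. ~q, v   [~|-rule on 6]
8. ~p, v   [~|-rule on 6]
9. [](r -> (q | p)), w   [~[]-rule on 3: fresh world w, uRw]
10. r -> (q | p), u   [[]-rule on 9 via wRu]
11. r -> (q | p), v   [[]-rule on 9 via wRv]
12. r -> (q | p), w   [[]-rule on 9 via wRw]
13. q | p, u   [->-rule on 10 (branches; this branch)]
14. q | p, v   [->-rule on 11 (branches; this branch)]
15. q | p, w   [->-rule on 12 (branches; this branch)]
16. p, u   [|-rule on 13 (branches; this branch)]
17. p, v   [|-rule on 14 (branches; this branch)]
Accessibility: uRu, uRv, uRw, vRu, vRv, vRw, wRu, wRv, wRw
Branch closes: p and ~p both at v.
Every branch closes; the branch above is one of them.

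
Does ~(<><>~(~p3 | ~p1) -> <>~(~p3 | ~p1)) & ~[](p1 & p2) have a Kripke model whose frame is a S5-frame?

Unsatisfiable

1. ~(<><>~(~p3 | ~p1) -> <>~(~p3 | ~p1)) & ~[](p1 & p2), w0
2. ~(<><>~(~p3 | ~p1) -> <>~(~p3 | ~p1)), w0
3. ~[](p1 & p2), w0
4. <><>~(~p3 | ~p1), w0
5. ~<>~(~p3 | ~p1), w0
6. ~p3 | ~p1, w0
7. ~p1, w0
8. ~(p1 & p2), w1
9. ~p3 | ~p1, w1
10. ~p2, w1
11. ~p1, w1
12. <>~(~p3 | ~p1), w2
13. ~p3 | ~p1, w2
14. ~p1, w2
15. ~(~p3 | ~p1), w3
16. p3, w3
17. p1, w3
18. ~p3 | ~p1, w3
19. ~p1, w3
Accessibility: w0Rw0, w0Rw1, w0Rw2, w0Rw3, w1Rw0, w1Rw1, w1Rw2, w1Rw3, w2Rw0, w2Rw1, w2Rw2, w2Rw3, w3Rw0, w3Rw1, w3Rw2, w3Rw3
Branch closes: p1 and ~p1 both at w3.
Every branch closes; the branch above is one of them.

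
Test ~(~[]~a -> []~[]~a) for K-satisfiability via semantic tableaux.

Satisfiable (open branch found)

1. ~(~[]~a -> []~[]~a), u
2. ~[]~a, u   [~->-rule on 1]
3. ~[]~[]~a, u   [~->-rule on 1]
4. a, v   [~[]-rule on 2: fresh world v, uRv]
5. []~a, w   [~[]-rule on 3: fresh world w, uRw]
Accessibility: uRv, uRw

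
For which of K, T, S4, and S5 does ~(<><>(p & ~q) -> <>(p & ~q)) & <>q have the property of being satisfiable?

T-tableau for the formula:
1. ~(<><>(p & ~q) -> <>(p & ~q)) & <>q, u
2. ~(<><>(p & ~q) -> <>(p & ~q)), u   [&-rule on 1]
3. <>q, u   [&-rule on 1]
4. <><>(p & ~q), u   [~->-rule on 2]
5. ~<>(p & ~q), u   [~->-rule on 2]
6. ~(p & ~q), u   [~<>-rule on 5 via uRu]
7. q, u   [~&-rule on 6 (branches; this branch)]
8. q, v   [<>-rule on 3: fresh world v, uRv]
9. ~(p & ~q), v   [~<>-rule on 5 via uRv]
10. <>(p & ~q), w   [<>-rule on 4: fresh world w, uRw]
11. ~(p & ~q), w   [~<>-rule on 5 via uRw]
12. q, w   [~&-rule on 11 (branches; this branch)]
13. p & ~q, x   [<>-rule on 10: fresh world x, wRx]
14. p, x   [&-rule on 13]
15. ~q, x   [&-rule on 13]
Accessibility: uRu, uRv, uRw, vRv, wRw, wRx, xRx
Complete open branch: satisfiable in T, hence also in K (this T-model is also a K-model).
S4-tableau for the formula:
1. ~(<><>(p & ~q) -> <>(p & ~q)) & <>q, u
2. ~(<><>(p & ~q) -> <>(p & ~q)), u   [&-rule on 1]
3. <>q, u   [&-rule on 1]
4. <><>(p & ~q), u   [~->-rule on 2]
5. ~<>(p & ~q), u   [~->-rule on 2]
6. ~(p & ~q), u   [~<>-rule on 5 via uRu]
7. q, u   [~&-rule on 6 (branches; this branch)]
8. q, v   [<>-rule on 3: fresh world v, uRv]
9. ~(p & ~q), v   [~<>-rule on 5 via uRv]
10. <>(p & ~q), w   [<>-rule on 4: fresh world w, uRw]
11. ~(p & ~q), w   [~<>-rule on 5 via uRw]
12. q, w   [~&-rule on 11 (branches; this branch)]
13. p & ~q, x   [<>-rule on 10: fresh world x, wRx]
14. p, x   [&-rule on 13]
15. ~q, x   [&-rule on 13]
16. ~(p & ~q), x   [~<>-rule on 5 via uRx]
17. q, x   [~&-rule on 16 (branches; this branch)]
Accessibility: uRu, uRv, uRw, uRx, vRv, wRw, wRx, xRx
Branch closes: q and ~q both at x.
Every branch closes (one shown): unsatisfiable in S4, hence also in S5 (every S5-frame is an S4-frame).

K, T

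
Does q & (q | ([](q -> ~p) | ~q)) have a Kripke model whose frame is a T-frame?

Satisfiable

1. q & (q | ([](q -> ~p) | ~q)), 0
2. q, 0
3. q | ([](q -> ~p) | ~q), 0
4. [](q -> ~p) | ~q, 0
5. [](q -> ~p), 0
6. q -> ~p, 0
7. ~p, 0
Accessibility: 0R0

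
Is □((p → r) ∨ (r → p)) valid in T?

Valid

Tableau for the negation ¬□((p → r) ∨ (r → p)):
1. ¬□((p → r) ∨ (r → p)), w0
2. ¬((p → r) ∨ (r → p)), w1
3. ¬(p → r), w1
4. ¬(r → p), w1
5. p, w1
6. ¬r, w1
7. r, w1
8. ¬p, w1
Accessibility: w0Rw0, w0Rw1, w1Rw1
Branch closes: r and ¬r both at w1.
Every branch of the negation's tableau closes; the branch above is one of them.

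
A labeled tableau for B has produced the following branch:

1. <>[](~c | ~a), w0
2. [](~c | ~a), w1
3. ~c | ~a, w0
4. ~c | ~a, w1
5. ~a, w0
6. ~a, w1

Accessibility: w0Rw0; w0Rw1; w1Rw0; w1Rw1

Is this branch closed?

There is no literal clash: for every atom and world, at most one sign appears.

No, open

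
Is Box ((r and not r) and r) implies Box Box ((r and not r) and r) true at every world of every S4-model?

Yes, valid

Tableau for the negation not (Box ((r and not r) and r) implies Box Box ((r and not r) and r)):
1. not (Box ((r and not r) and r) implies Box Box ((r and not r) and r)), w0
2. Box ((r and not r) and r), w0   [neg-implies-rule on 1]
3. not Box Box ((r and not r) and r), w0   [neg-implies-rule on 1]
4. (r and not r) and r, w0   [Box-rule on 2 via w0Rw0]
5. r and not r, w0   [and-rule on 4]
6. r, w0   [and-rule on 4]
7. not r, w0   [and-rule on 5]
Accessibility: w0Rw0
Branch closes: r and not r both at w0.
Every branch of the negation's tableau closes; the branch above is one of them.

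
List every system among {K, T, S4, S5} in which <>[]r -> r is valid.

S4-tableau for the negation ~(<>[]r -> r):
1. ~(<>[]r -> r), u
2. <>[]r, u
3. ~r, u
4. []r, v
5. r, v
Accessibility: uRu, uRv, vRv
Complete open branch: countermodel on an S4-frame, so not valid in S4, nor in K, T (the same frame is also a K-frame and a T-frame).
S5-tableau for the negation ~(<>[]r -> r):
1. ~(<>[]r -> r), u
2. <>[]r, u
3. ~r, u
4. []r, v
5. r, u
Accessibility: uRu, uRv, vRu, vRv
Branch closes: r and ~r both at u.
Every branch closes (one shown): valid in S5.

S5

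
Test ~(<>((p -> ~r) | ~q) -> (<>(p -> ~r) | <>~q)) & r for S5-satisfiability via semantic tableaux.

Unsatisfiable (every branch closes)

1. ~(<>((p -> ~r) | ~q) -> (<>(p -> ~r) | <>~q)) & r, 0
2. ~(<>((p -> ~r) | ~q) -> (<>(p -> ~r) | <>~q)), 0
3. r, 0
4. <>((p -> ~r) | ~q), 0
5. ~(<>(p -> ~r) | <>~q), 0
6. ~<>(p -> ~r), 0
7. ~<>~q, 0
8. ~(p -> ~r), 0
9. p, 0
10. q, 0
11. (p -> ~r) | ~q, 1
12. ~(p -> ~r), 1
13. p, 1
14. r, 1
15. q, 1
16. p -> ~r, 1
17. ~r, 1
Accessibility: 0R0, 0R1, 1R0, 1R1
Branch closes: r and ~r both at 1.
(One branch shown.) All branches close.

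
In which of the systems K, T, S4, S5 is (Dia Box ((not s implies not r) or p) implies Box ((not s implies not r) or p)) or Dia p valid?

S5

S4-tableau for the negation not ((Dia Box ((not s implies not r) or p) implies Box ((not s implies not r) or p)) or Dia p):
1. not ((Dia Box ((not s implies not r) or p) implies Box ((not s implies not r) or p)) or Dia p), 0
2. not (Dia Box ((not s implies not r) or p) implies Box ((not s implies not r) or p)), 0   [neg-or-rule on 1]
3. not Dia p, 0   [neg-or-rule on 1]
4. Dia Box ((not s implies not r) or p), 0   [neg-implies-rule on 2]
5. not Box ((not s implies not r) or p), 0   [neg-implies-rule on 2]
6. not p, 0   [neg-Dia-rule on 3 via 0R0]
7. Box ((not s implies not r) or p), 1   [Dia-rule on 4: fresh world 1, 0R1]
8. not p, 1   [neg-Dia-rule on 3 via 0R1]
9. (not s implies not r) or p, 1   [Box-rule on 7 via 1R1]
10. not s implies not r, 1   [or-rule on 9 (branches; this branch)]
11. not r, 1   [implies-rule on 10 (branches; this branch)]
12. not ((not s implies not r) or p), 2   [neg-Box-rule on 5: fresh world 2, 0R2]
13. not (not s implies not r), 2   [neg-or-rule on 12]
14. not p, 2   [neg-or-rule on 12]
15. not s, 2   [neg-implies-rule on 13]
16. r, 2   [neg-implies-rule on 13]
Accessibility: 0R0, 0R1, 0R2, 1R1, 2R2
Complete open branch: countermodel on an S4-frame, so not valid in S4, nor in K, T (the same frame is also a K-frame and a T-frame).
S5-tableau for the negation not ((Dia Box ((not s implies not r) or p) implies Box ((not s implies not r) or p)) or Dia p):
1. not ((Dia Box ((not s implies not r) or p) implies Box ((not s implies not r) or p)) or Dia p), 0
2. not (Dia Box ((not s implies not r) or p) implies Box ((not s implies not r) or p)), 0   [neg-or-rule on 1]
3. not Dia p, 0   [neg-or-rule on 1]
4. Dia Box ((not s implies not r) or p), 0   [neg-implies-rule on 2]
5. not Box ((not s implies not r) or p), 0   [neg-implies-rule on 2]
6. not p, 0   [neg-Dia-rule on 3 via 0R0]
7. Box ((not s implies not r) or p), 1   [Dia-rule on 4: fresh world 1, 0R1]
8. not p, 1   [neg-Dia-rule on 3 via 0R1]
9. (not s implies not r) or p, 0   [Box-rule on 7 via 1R0]
10. (not s implies not r) or p, 1   [Box-rule on 7 via 1R1]
11. not s implies not r, 0   [or-rule on 9 (branches; this branch)]
12. not s implies not r, 1   [or-rule on 10 (branches; this branch)]
13. not r, 0   [implies-rule on 11 (branches; this branch)]
14. not r, 1   [implies-rule on 12 (branches; this branch)]
15. not ((not s implies not r) or p), 2   [neg-Box-rule on 5: fresh world 2, 0R2]
16. not (not s implies not r), 2   [neg-or-rule on 15]
17. not p, 2   [neg-or-rule on 15]
18. not s, 2   [neg-implies-rule on 16]
19. r, 2   [neg-implies-rule on 16]
20. (not s implies not r) or p, 2   [Box-rule on 7 via 1R2]
21. not s implies not r, 2   [or-rule on 20 (branches; this branch)]
22. not r, 2   [implies-rule on 21 (branches; this branch)]
Accessibility: 0R0, 0R1, 0R2, 1R0, 1R1, 1R2, 2R0, 2R1, 2R2
Branch closes: r and not r both at 2.
Every branch closes (one shown): valid in S5.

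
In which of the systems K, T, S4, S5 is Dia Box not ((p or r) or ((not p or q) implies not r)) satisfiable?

K

T-tableau for the formula:
1. Dia Box not ((p or r) or ((not p or q) implies not r)), u
2. Box not ((p or r) or ((not p or q) implies not r)), v   [Dia-rule on 1: fresh world v, uRv]
3. not ((p or r) or ((not p or q) implies not r)), v   [Box-rule on 2 via vRv]
4. not (p or r), v   [neg-or-rule on 3]
5. not ((not p or q) implies not r), v   [neg-or-rule on 3]
6. not p, v   [neg-or-rule on 4]
7. not r, v   [neg-or-rule on 4]
8. not p or q, v   [neg-implies-rule on 5]
9. r, v   [neg-implies-rule on 5]
Accessibility: uRu, uRv, vRv
Branch closes: r and not r both at v.
Every branch closes (one shown): unsatisfiable in T, hence also in S4, S5 (every S4/S5-frame is a T-frame).
K-tableau for the formula:
1. Dia Box not ((p or r) or ((not p or q) implies not r)), u
2. Box not ((p or r) or ((not p or q) implies not r)), v   [Dia-rule on 1: fresh world v, uRv]
Accessibility: uRv
Complete open branch: satisfiable in K.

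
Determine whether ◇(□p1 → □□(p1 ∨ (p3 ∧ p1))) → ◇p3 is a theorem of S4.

Tableau for the negation ¬(◇(□p1 → □□(p1 ∨ (p3 ∧ p1))) → ◇p3):
1. ¬(◇(□p1 → □□(p1 ∨ (p3 ∧ p1))) → ◇p3), u
2. ◇(□p1 → □□(p1 ∨ (p3 ∧ p1))), u
3. ¬◇p3, u
4. ¬p3, u
5. □p1 → □□(p1 ∨ (p3 ∧ p1)), v
6. ¬p3, v
7. □□(p1 ∨ (p3 ∧ p1)), v
8. □(p1 ∨ (p3 ∧ p1)), v
9. p1 ∨ (p3 ∧ p1), v
10. p1, v
Accessibility: uRu, uRv, vRv
The negation has an open branch (countermodel exists).

Invalid (countermodel exists)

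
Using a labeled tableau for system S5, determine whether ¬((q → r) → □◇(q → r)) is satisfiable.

1. ¬((q → r) → □◇(q → r)), w0
2. q → r, w0
3. ¬□◇(q → r), w0
4. r, w0
5. ¬◇(q → r), w1
6. ¬(q → r), w0
7. q, w0
8. ¬r, w0
Accessibility: w0Rw0, w0Rw1, w1Rw0, w1Rw1
Branch closes: r and ¬r both at w0.
(One branch shown.) All branches close.

No, unsatisfiable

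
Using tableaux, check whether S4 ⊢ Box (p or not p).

Valid

Tableau for the negation not Box (p or not p):
1. not Box (p or not p), w0
2. not (p or not p), w1   [neg-Box-rule on 1: fresh world w1, w0Rw1]
3. not p, w1   [neg-or-rule on 2]
4. p, w1   [neg-or-rule on 2]
Accessibility: w0Rw0, w0Rw1, w1Rw1
Branch closes: p and not p both at w1.
All branches of the negation close; one closing branch shown above.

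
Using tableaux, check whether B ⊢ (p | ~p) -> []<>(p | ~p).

Valid in B

Tableau for the negation ~((p | ~p) -> []<>(p | ~p)):
1. ~((p | ~p) -> []<>(p | ~p)), 0
2. p | ~p, 0   [~->-rule on 1]
3. ~[]<>(p | ~p), 0   [~->-rule on 1]
4. ~p, 0   [|-rule on 2 (branches; this branch)]
5. ~<>(p | ~p), 1   [~[]-rule on 3: fresh world 1, 0R1]
6. ~(p | ~p), 0   [~<>-rule on 5 via 1R0]
7. p, 0   [~|-rule on 6]
Accessibility: 0R0, 0R1, 1R0, 1R1
Branch closes: p and ~p both at 0.
All branches of the negation close; one closing branch shown above.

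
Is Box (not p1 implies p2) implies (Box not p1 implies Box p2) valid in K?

Yes, valid

Tableau for the negation not (Box (not p1 implies p2) implies (Box not p1 implies Box p2)):
1. not (Box (not p1 implies p2) implies (Box not p1 implies Box p2)), u
2. Box (not p1 implies p2), u   [neg-implies-rule on 1]
3. not (Box not p1 implies Box p2), u   [neg-implies-rule on 1]
4. Box not p1, u   [neg-implies-rule on 3]
5. not Box p2, u   [neg-implies-rule on 3]
6. not p2, v   [neg-Box-rule on 5: fresh world v, uRv]
7. not p1 implies p2, v   [Box-rule on 2 via uRv]
8. not p1, v   [Box-rule on 4 via uRv]
9. p2, v   [implies-rule on 7 (branches; this branch)]
Accessibility: uRv
Branch closes: p2 and not p2 both at v.
All branches of the negation close; one closing branch shown above.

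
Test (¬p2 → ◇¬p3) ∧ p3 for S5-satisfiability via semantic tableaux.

Satisfiable (open branch found)

1. (¬p2 → ◇¬p3) ∧ p3, u
2. ¬p2 → ◇¬p3, u
3. p3, u
4. ◇¬p3, u
5. ¬p3, v
Accessibility: uRu, uRv, vRu, vRv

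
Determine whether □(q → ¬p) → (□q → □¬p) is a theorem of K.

Tableau for the negation ¬(□(q → ¬p) → (□q → □¬p)):
1. ¬(□(q → ¬p) → (□q → □¬p)), u
2. □(q → ¬p), u
3. ¬(□q → □¬p), u
4. □q, u
5. ¬□¬p, u
6. p, v
7. q → ¬p, v
8. q, v
9. ¬p, v
Accessibility: uRv
Branch closes: p and ¬p both at v.
Every branch of the negation's tableau closes; the branch above is one of them.

Valid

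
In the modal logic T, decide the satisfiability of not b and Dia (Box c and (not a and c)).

1. not b and Dia (Box c and (not a and c)), u
2. not b, u
3. Dia (Box c and (not a and c)), u
4. Box c and (not a and c), v
5. Box c, v
6. not a and c, v
7. not a, v
8. c, v
Accessibility: uRu, uRv, vRv

Yes, satisfiable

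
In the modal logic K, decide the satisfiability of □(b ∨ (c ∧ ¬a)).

1. □(b ∨ (c ∧ ¬a)), 0

Yes, satisfiable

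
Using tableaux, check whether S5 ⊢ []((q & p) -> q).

Valid in S5

Tableau for the negation ~[]((q & p) -> q):
1. ~[]((q & p) -> q), w0
2. ~((q & p) -> q), w1
3. q & p, w1
4. ~q, w1
5. q, w1
6. p, w1
Accessibility: w0Rw0, w0Rw1, w1Rw0, w1Rw1
Branch closes: q and ~q both at w1.
Every branch of the negation's tableau closes; the branch above is one of them.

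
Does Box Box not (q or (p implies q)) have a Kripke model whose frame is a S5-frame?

1. Box Box not (q or (p implies q)), w0
2. Box not (q or (p implies q)), w0   [Box-rule on 1 via w0Rw0]
3. not (q or (p implies q)), w0   [Box-rule on 2 via w0Rw0]
4. not q, w0   [neg-or-rule on 3]
5. not (p implies q), w0   [neg-or-rule on 3]
6. p, w0   [neg-implies-rule on 5]
Accessibility: w0Rw0

Yes, satisfiable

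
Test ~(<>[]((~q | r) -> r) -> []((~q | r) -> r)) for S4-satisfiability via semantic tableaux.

Yes, satisfiable

1. ~(<>[]((~q | r) -> r) -> []((~q | r) -> r)), 0
2. <>[]((~q | r) -> r), 0
3. ~[]((~q | r) -> r), 0
4. []((~q | r) -> r), 1
5. (~q | r) -> r, 1
6. r, 1
7. ~((~q | r) -> r), 2
8. ~q | r, 2
9. ~r, 2
10. ~q, 2
Accessibility: 0R0, 0R1, 0R2, 1R1, 2R2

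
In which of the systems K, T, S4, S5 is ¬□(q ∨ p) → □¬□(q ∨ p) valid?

S5-tableau for the negation ¬(¬□(q ∨ p) → □¬□(q ∨ p)):
1. ¬(¬□(q ∨ p) → □¬□(q ∨ p)), u
2. ¬□(q ∨ p), u   [¬→-rule on 1]
3. ¬□¬□(q ∨ p), u   [¬→-rule on 1]
4. ¬(q ∨ p), v   [¬□-rule on 2: fresh world v, uRv]
5. ¬q, v   [¬∨-rule on 4]
6. ¬p, v   [¬∨-rule on 4]
7. □(q ∨ p), w   [¬□-rule on 3: fresh world w, uRw]
8. q ∨ p, u   [□-rule on 7 via wRu]
9. q ∨ p, v   [□-rule on 7 via wRv]
10. q ∨ p, w   [□-rule on 7 via wRw]
11. p, u   [∨-rule on 8 (branches; this branch)]
12. p, v   [∨-rule on 9 (branches; this branch)]
Accessibility: uRu, uRv, uRw, vRu, vRv, vRw, wRu, wRv, wRw
Branch closes: p and ¬p both at v.
Every branch closes (one shown): valid in S5.
S4-tableau for the negation ¬(¬□(q ∨ p) → □¬□(q ∨ p)):
1. ¬(¬□(q ∨ p) → □¬□(q ∨ p)), u
2. ¬□(q ∨ p), u   [¬→-rule on 1]
3. ¬□¬□(q ∨ p), u   [¬→-rule on 1]
4. ¬(q ∨ p), v   [¬□-rule on 2: fresh world v, uRv]
5. ¬q, v   [¬∨-rule on 4]
6. ¬p, v   [¬∨-rule on 4]
7. □(q ∨ p), w   [¬□-rule on 3: fresh world w, uRw]
8. q ∨ p, w   [□-rule on 7 via wRw]
9. p, w   [∨-rule on 8 (branches; this branch)]
Accessibility: uRu, uRv, uRw, vRv, wRw
Complete open branch: countermodel on an S4-frame, so not valid in S4, nor in K, T (the same frame is also a K-frame and a T-frame).

S5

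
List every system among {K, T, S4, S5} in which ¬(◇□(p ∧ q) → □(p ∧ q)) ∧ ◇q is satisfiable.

K, T, S4

S4-tableau for the formula:
1. ¬(◇□(p ∧ q) → □(p ∧ q)) ∧ ◇q, u
2. ¬(◇□(p ∧ q) → □(p ∧ q)), u
3. ◇q, u
4. ◇□(p ∧ q), u
5. ¬□(p ∧ q), u
6. q, v
7. □(p ∧ q), w
8. p ∧ q, w
9. p, w
10. q, w
11. ¬(p ∧ q), x
12. ¬q, x
Accessibility: uRu, uRv, uRw, uRx, vRv, wRw, xRx
Complete open branch: satisfiable in S4, hence also in K, T (this S4-model is also a K-model and a T-model).
S5-tableau for the formula:
1. ¬(◇□(p ∧ q) → □(p ∧ q)) ∧ ◇q, u
2. ¬(◇□(p ∧ q) → □(p ∧ q)), u
3. ◇q, u
4. ◇□(p ∧ q), u
5. ¬□(p ∧ q), u
6. q, v
7. □(p ∧ q), w
8. p ∧ q, u
9. p, u
10. q, u
11. p ∧ q, v
12. p, v
13. p ∧ q, w
14. p, w
15. q, w
16. ¬(p ∧ q), x
17. p ∧ q, x
18. p, x
19. q, x
20. ¬q, x
Accessibility: uRu, uRv, uRw, uRx, vRu, vRv, vRw, vRx, wRu, wRv, wRw, wRx, xRu, xRv, xRw, xRx
Branch closes: q and ¬q both at x.
Every branch closes (one shown): unsatisfiable in S5.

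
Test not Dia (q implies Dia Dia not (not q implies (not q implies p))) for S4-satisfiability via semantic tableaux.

Satisfiable (open branch found)

1. not Dia (q implies Dia Dia not (not q implies (not q implies p))), w0
2. not (q implies Dia Dia not (not q implies (not q implies p))), w0
3. q, w0
4. not Dia Dia not (not q implies (not q implies p)), w0
5. not Dia not (not q implies (not q implies p)), w0
6. not q implies (not q implies p), w0
7. not q implies p, w0
8. p, w0
Accessibility: w0Rw0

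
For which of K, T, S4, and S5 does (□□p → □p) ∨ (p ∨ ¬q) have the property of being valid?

T, S4, S5

K-tableau for the negation ¬((□□p → □p) ∨ (p ∨ ¬q)):
1. ¬((□□p → □p) ∨ (p ∨ ¬q)), u
2. ¬(□□p → □p), u
3. ¬(p ∨ ¬q), u
4. □□p, u
5. ¬□p, u
6. ¬p, u
7. q, u
8. ¬p, v
9. □p, v
Accessibility: uRv
Complete open branch: countermodel on a K-frame, so not valid in K.
T-tableau for the negation ¬((□□p → □p) ∨ (p ∨ ¬q)):
1. ¬((□□p → □p) ∨ (p ∨ ¬q)), u
2. ¬(□□p → □p), u
3. ¬(p ∨ ¬q), u
4. □□p, u
5. ¬□p, u
6. ¬p, u
7. q, u
8. □p, u
9. p, u
Accessibility: uRu
Branch closes: p and ¬p both at u.
Every branch closes (one shown): valid in T, hence also in S4, S5 (every theorem of T is a theorem of S4 and S5).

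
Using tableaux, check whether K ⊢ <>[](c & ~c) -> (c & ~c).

Tableau for the negation ~(<>[](c & ~c) -> (c & ~c)):
1. ~(<>[](c & ~c) -> (c & ~c)), w0
2. <>[](c & ~c), w0   [~->-rule on 1]
3. ~(c & ~c), w0   [~->-rule on 1]
4. c, w0   [~&-rule on 3 (branches; this branch)]
5. [](c & ~c), w1   [<>-rule on 2: fresh world w1, w0Rw1]
Accessibility: w0Rw1
The negation has an open branch (countermodel exists).

Not valid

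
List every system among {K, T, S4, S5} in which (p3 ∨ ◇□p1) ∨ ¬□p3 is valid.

T-tableau for the negation ¬((p3 ∨ ◇□p1) ∨ ¬□p3):
1. ¬((p3 ∨ ◇□p1) ∨ ¬□p3), u
2. ¬(p3 ∨ ◇□p1), u
3. □p3, u
4. ¬p3, u
5. ¬◇□p1, u
6. p3, u
Accessibility: uRu
Branch closes: p3 and ¬p3 both at u.
Every branch closes (one shown): valid in T, hence also in S4, S5 (every theorem of T is a theorem of S4 and S5).
K-tableau for the negation ¬((p3 ∨ ◇□p1) ∨ ¬□p3):
1. ¬((p3 ∨ ◇□p1) ∨ ¬□p3), u
2. ¬(p3 ∨ ◇□p1), u
3. □p3, u
4. ¬p3, u
5. ¬◇□p1, u
Complete open branch: countermodel on a K-frame, so not valid in K.

T, S4, S5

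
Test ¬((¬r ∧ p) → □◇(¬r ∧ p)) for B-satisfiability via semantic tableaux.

1. ¬((¬r ∧ p) → □◇(¬r ∧ p)), w0
2. ¬r ∧ p, w0   [¬→-rule on 1]
3. ¬□◇(¬r ∧ p), w0   [¬→-rule on 1]
4. ¬r, w0   [∧-rule on 2]
5. p, w0   [∧-rule on 2]
6. ¬◇(¬r ∧ p), w1   [¬□-rule on 3: fresh world w1, w0Rw1]
7. ¬(¬r ∧ p), w0   [¬◇-rule on 6 via w1Rw0]
8. ¬(¬r ∧ p), w1   [¬◇-rule on 6 via w1Rw1]
9. ¬p, w0   [¬∧-rule on 7 (branches; this branch)]
Accessibility: w0Rw0, w0Rw1, w1Rw0, w1Rw1
Branch closes: p and ¬p both at w0.
All branches of the tableau close; one closing branch shown above.

Unsatisfiable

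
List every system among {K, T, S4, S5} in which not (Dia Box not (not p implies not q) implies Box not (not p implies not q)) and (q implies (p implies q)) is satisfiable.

S5-tableau for the formula:
1. not (Dia Box not (not p implies not q) implies Box not (not p implies not q)) and (q implies (p implies q)), w0
2. not (Dia Box not (not p implies not q) implies Box not (not p implies not q)), w0
3. q implies (p implies q), w0
4. Dia Box not (not p implies not q), w0
5. not Box not (not p implies not q), w0
6. p implies q, w0
7. q, w0
8. Box not (not p implies not q), w1
9. not (not p implies not q), w0
10. not p, w0
11. not (not p implies not q), w1
12. not p, w1
13. q, w1
14. not p implies not q, w2
15. not (not p implies not q), w2
16. not p, w2
17. q, w2
18. not q, w2
Accessibility: w0Rw0, w0Rw1, w0Rw2, w1Rw0, w1Rw1, w1Rw2, w2Rw0, w2Rw1, w2Rw2
Branch closes: q and not q both at w2.
Every branch closes (one shown): unsatisfiable in S5.
S4-tableau for the formula:
1. not (Dia Box not (not p implies not q) implies Box not (not p implies not q)) and (q implies (p implies q)), w0
2. not (Dia Box not (not p implies not q) implies Box not (not p implies not q)), w0
3. q implies (p implies q), w0
4. Dia Box not (not p implies not q), w0
5. not Box not (not p implies not q), w0
6. p implies q, w0
7. q, w0
8. Box not (not p implies not q), w1
9. not (not p implies not q), w1
10. not p, w1
11. q, w1
12. not p implies not q, w2
13. not q, w2
Accessibility: w0Rw0, w0Rw1, w0Rw2, w1Rw1, w2Rw2
Complete open branch: satisfiable in S4, hence also in K, T (this S4-model is also a K-model and a T-model).

K, T, S4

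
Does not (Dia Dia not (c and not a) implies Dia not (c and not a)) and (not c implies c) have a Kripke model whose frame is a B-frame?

Yes, satisfiable

1. not (Dia Dia not (c and not a) implies Dia not (c and not a)) and (not c implies c), 0
2. not (Dia Dia not (c and not a) implies Dia not (c and not a)), 0
3. not c implies c, 0
4. Dia Dia not (c and not a), 0
5. not Dia not (c and not a), 0
6. c and not a, 0
7. c, 0
8. not a, 0
9. Dia not (c and not a), 1
10. c and not a, 1
11. c, 1
12. not a, 1
13. not (c and not a), 2
14. a, 2
Accessibility: 0R0, 0R1, 1R0, 1R1, 1R2, 2R1, 2R2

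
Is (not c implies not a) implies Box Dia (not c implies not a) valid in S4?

Invalid (countermodel exists)

Tableau for the negation not ((not c implies not a) implies Box Dia (not c implies not a)):
1. not ((not c implies not a) implies Box Dia (not c implies not a)), w0
2. not c implies not a, w0   [neg-implies-rule on 1]
3. not Box Dia (not c implies not a), w0   [neg-implies-rule on 1]
4. not a, w0   [implies-rule on 2 (branches; this branch)]
5. not Dia (not c implies not a), w1   [neg-Box-rule on 3: fresh world w1, w0Rw1]
6. not (not c implies not a), w1   [neg-Dia-rule on 5 via w1Rw1]
7. not c, w1   [neg-implies-rule on 6]
8. a, w1   [neg-implies-rule on 6]
Accessibility: w0Rw0, w0Rw1, w1Rw1
The negation has an open branch (countermodel exists).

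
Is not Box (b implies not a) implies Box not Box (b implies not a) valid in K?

Tableau for the negation not (not Box (b implies not a) implies Box not Box (b implies not a)):
1. not (not Box (b implies not a) implies Box not Box (b implies not a)), w0
2. not Box (b implies not a), w0
3. not Box not Box (b implies not a), w0
4. not (b implies not a), w1
5. b, w1
6. a, w1
7. Box (b implies not a), w2
Accessibility: w0Rw1, w0Rw2
The negation has an open branch (countermodel exists).

Invalid (countermodel exists)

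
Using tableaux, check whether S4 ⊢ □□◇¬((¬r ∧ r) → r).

Tableau for the negation ¬□□◇¬((¬r ∧ r) → r):
1. ¬□□◇¬((¬r ∧ r) → r), 0
2. ¬□◇¬((¬r ∧ r) → r), 1   [¬□-rule on 1: fresh world 1, 0R1]
3. ¬◇¬((¬r ∧ r) → r), 2   [¬□-rule on 2: fresh world 2, 1R2]
4. (¬r ∧ r) → r, 2   [¬◇-rule on 3 via 2R2]
5. r, 2   [→-rule on 4 (branches; this branch)]
Accessibility: 0R0, 0R1, 0R2, 1R1, 1R2, 2R2
The negation has an open branch (countermodel exists).

No, not valid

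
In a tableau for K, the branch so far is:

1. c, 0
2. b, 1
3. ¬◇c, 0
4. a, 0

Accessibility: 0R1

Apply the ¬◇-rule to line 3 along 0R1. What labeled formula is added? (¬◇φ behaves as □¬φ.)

¬◇φ behaves as □¬φ: propagate the negated body to each accessible world.

¬c, 1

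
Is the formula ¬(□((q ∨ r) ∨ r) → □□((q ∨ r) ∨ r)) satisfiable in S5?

1. ¬(□((q ∨ r) ∨ r) → □□((q ∨ r) ∨ r)), w0
2. □((q ∨ r) ∨ r), w0
3. ¬□□((q ∨ r) ∨ r), w0
4. (q ∨ r) ∨ r, w0
5. q ∨ r, w0
6. r, w0
7. ¬□((q ∨ r) ∨ r), w1
8. (q ∨ r) ∨ r, w1
9. q ∨ r, w1
10. r, w1
11. ¬((q ∨ r) ∨ r), w2
12. ¬(q ∨ r), w2
13. ¬r, w2
14. ¬q, w2
15. (q ∨ r) ∨ r, w2
16. q ∨ r, w2
17. r, w2
Accessibility: w0Rw0, w0Rw1, w0Rw2, w1Rw0, w1Rw1, w1Rw2, w2Rw0, w2Rw1, w2Rw2
Branch closes: r and ¬r both at w2.
Every branch closes; the branch above is one of them.

Unsatisfiable (every branch closes)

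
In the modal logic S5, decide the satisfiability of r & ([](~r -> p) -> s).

Yes, satisfiable

1. r & ([](~r -> p) -> s), w0
2. r, w0
3. [](~r -> p) -> s, w0
4. s, w0
Accessibility: w0Rw0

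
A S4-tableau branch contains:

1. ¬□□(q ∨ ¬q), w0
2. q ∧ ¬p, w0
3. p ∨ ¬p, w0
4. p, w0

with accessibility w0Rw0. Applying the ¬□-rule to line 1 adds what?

a fresh world w1 with w0Rw1, and ¬□(q ∨ ¬q) at w1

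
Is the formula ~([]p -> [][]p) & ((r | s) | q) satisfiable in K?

1. ~([]p -> [][]p) & ((r | s) | q), 0
2. ~([]p -> [][]p), 0
3. (r | s) | q, 0
4. []p, 0
5. ~[][]p, 0
6. q, 0
7. ~[]p, 1
8. p, 1
9. ~p, 2
Accessibility: 0R1, 1R2

Satisfiable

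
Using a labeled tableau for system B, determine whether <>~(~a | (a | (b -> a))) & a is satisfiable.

Unsatisfiable (every branch closes)

1. <>~(~a | (a | (b -> a))) & a, 0
2. <>~(~a | (a | (b -> a))), 0
3. a, 0
4. ~(~a | (a | (b -> a))), 1
5. a, 1
6. ~(a | (b -> a)), 1
7. ~a, 1
8. ~(b -> a), 1
Accessibility: 0R0, 0R1, 1R0, 1R1
Branch closes: a and ~a both at 1.
(One branch shown.) All branches close.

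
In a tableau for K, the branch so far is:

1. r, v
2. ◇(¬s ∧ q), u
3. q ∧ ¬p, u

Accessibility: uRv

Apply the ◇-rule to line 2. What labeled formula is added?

a fresh world w with uRw, and ¬s ∧ q at w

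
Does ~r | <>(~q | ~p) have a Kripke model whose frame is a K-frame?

1. ~r | <>(~q | ~p), w0
2. <>(~q | ~p), w0
3. ~q | ~p, w1
4. ~p, w1
Accessibility: w0Rw1

Yes, satisfiable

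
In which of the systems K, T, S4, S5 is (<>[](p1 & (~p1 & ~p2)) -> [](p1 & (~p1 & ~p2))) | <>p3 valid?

T, S4, S5

K-tableau for the negation ~((<>[](p1 & (~p1 & ~p2)) -> [](p1 & (~p1 & ~p2))) | <>p3):
1. ~((<>[](p1 & (~p1 & ~p2)) -> [](p1 & (~p1 & ~p2))) | <>p3), u
2. ~(<>[](p1 & (~p1 & ~p2)) -> [](p1 & (~p1 & ~p2))), u
3. ~<>p3, u
4. <>[](p1 & (~p1 & ~p2)), u
5. ~[](p1 & (~p1 & ~p2)), u
6. [](p1 & (~p1 & ~p2)), v
7. ~p3, v
8. ~(p1 & (~p1 & ~p2)), w
9. ~p3, w
10. ~(~p1 & ~p2), w
11. p2, w
Accessibility: uRv, uRw
Complete open branch: countermodel on a K-frame, so not valid in K.
T-tableau for the negation ~((<>[](p1 & (~p1 & ~p2)) -> [](p1 & (~p1 & ~p2))) | <>p3):
1. ~((<>[](p1 & (~p1 & ~p2)) -> [](p1 & (~p1 & ~p2))) | <>p3), u
2. ~(<>[](p1 & (~p1 & ~p2)) -> [](p1 & (~p1 & ~p2))), u
3. ~<>p3, u
4. <>[](p1 & (~p1 & ~p2)), u
5. ~[](p1 & (~p1 & ~p2)), u
6. ~p3, u
7. [](p1 & (~p1 & ~p2)), v
8. ~p3, v
9. p1 & (~p1 & ~p2), v
10. p1, v
11. ~p1 & ~p2, v
12. ~p1, v
13. ~p2, v
Accessibility: uRu, uRv, vRv
Branch closes: p1 and ~p1 both at v.
Every branch closes (one shown): valid in T, hence also in S4, S5 (every theorem of T is a theorem of S4 and S5).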